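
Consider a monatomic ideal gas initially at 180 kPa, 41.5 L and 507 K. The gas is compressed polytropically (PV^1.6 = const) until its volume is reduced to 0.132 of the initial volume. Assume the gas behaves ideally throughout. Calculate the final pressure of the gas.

4600 kPa

Polytropic n=1.6: T₂ = T₁(V₁/V₂)^(n−1) = 507×(7.58)^0.60 = 1710 K; P₂ = P₁(V₁/V₂)^n = 4600 kPa.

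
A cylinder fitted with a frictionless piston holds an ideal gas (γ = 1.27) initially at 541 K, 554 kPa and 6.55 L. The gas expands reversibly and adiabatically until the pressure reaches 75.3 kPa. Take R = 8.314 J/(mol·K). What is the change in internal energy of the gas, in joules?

n = P₁V₁/(RT₁) = 554×6.55/(8.314×541) = 0.807 mol.
Adiabatic: T₂/T₁ = (P₂/P₁)^((γ−1)/γ) ⇒ T₂ = 541×(0.136)^0.213 = 354 K; V₂ = 31.5 L.
For an ideal gas ΔU = nCvΔT with Cv = R/(γ−1) = 30.8 J/(mol·K).
ΔU = 0.807×30.8×(354−541) = -4650 J.

-4650 J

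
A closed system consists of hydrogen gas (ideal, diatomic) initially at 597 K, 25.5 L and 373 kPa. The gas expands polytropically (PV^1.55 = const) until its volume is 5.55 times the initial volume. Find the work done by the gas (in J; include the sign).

n = P₁V₁/(RT₁) = 373×25.5/(8.314×597) = 1.92 mol.
Polytropic n=1.55: T₂ = T₁(V₁/V₂)^(n−1) = 597×(0.180)^0.55 = 233 K; P₂ = P₁(V₁/V₂)^n = 26.2 kPa.
W = (P₁V₁−P₂V₂)/(n−1) = (373×25.5−26.2×142)/0.55 = 10600 J.

10600 J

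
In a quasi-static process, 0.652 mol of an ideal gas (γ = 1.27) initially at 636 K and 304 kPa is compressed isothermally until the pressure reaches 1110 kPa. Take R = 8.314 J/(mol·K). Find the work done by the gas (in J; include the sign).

V₁ = nRT₁/P₁ = 0.652×8.314×636/304 = 11.3 L.
Isothermal: T stays 636 K; PV = const ⇒ V₂ = 3.11 L, P₂ = 1110 kPa.
W = nRT ln(V₂/V₁) = 0.652×8.314×636×ln(0.274) = -4460 J.

-4460 J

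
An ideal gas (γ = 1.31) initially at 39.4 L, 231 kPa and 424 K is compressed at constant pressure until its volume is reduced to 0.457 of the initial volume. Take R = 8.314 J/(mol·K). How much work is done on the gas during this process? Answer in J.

n = P₁V₁/(RT₁) = 231×39.4/(8.314×424) = 2.58 mol.
Isobaric: P stays 231 kPa; V/T = const ⇒ T₂ = 194 K, V₂ = 18.0 L.
W = PΔV = 231×(18.0−39.4) kPa·L = -4940 J.
Work done on the gas = −W_by = 4940 J.

4940 J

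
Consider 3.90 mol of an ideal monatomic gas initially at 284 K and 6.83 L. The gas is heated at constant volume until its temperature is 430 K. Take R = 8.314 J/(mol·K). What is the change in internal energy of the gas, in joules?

7100 J

P₁ = nRT₁/V₁ = 3.90×8.314×284/6.83 = 1350 kPa.
Isochoric: V stays 6.83 L; P/T = const ⇒ T₂ = 430 K, P₂ = 2040 kPa.
For an ideal gas ΔU = nCvΔT with Cv = (3/2)R = 12.5 J/(mol·K).
ΔU = 3.90×12.5×(430−284) = 7100 J.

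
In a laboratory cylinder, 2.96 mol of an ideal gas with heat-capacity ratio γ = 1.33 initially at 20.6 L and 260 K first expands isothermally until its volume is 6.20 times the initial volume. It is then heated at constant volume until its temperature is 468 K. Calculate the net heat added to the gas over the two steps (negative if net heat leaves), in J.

27200 J

P₁ = nRT₁/V₁ = 2.96×8.314×260/20.6 = 311 kPa.
Step 1 — Isothermal: T stays 260 K; PV = const ⇒ V₂ = 128 L, P₂ = 50.1 kPa.
ΔU = 0 (ideal gas, T constant).
W = nRT ln(V₂/V₁) = 2.96×8.314×260×ln(6.20) = 11700 J.
Q = ΔU + W = 11700 J.
State after step 1: P = 50.1 kPa, V = 128 L, T = 260 K.
Step 2 — Isochoric: V stays 128 L; P/T = const ⇒ T₂ = 468 K, P₂ = 90.2 kPa.
W = 0 (no volume change).
ΔU = nCvΔT = 2.96×25.2×(468−260) = 15500 J.
Q = ΔU = 15500 J.
Net over both steps: W = 11700 J, Q = 27200 J, ΔU = 15500 J.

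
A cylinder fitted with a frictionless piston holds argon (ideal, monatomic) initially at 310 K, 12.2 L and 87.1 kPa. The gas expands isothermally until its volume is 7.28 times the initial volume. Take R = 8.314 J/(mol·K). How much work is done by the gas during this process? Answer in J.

2110 J

n = P₁V₁/(RT₁) = 87.1×12.2/(8.314×310) = 0.412 mol.
Isothermal: T stays 310 K; PV = const ⇒ V₂ = 88.8 L, P₂ = 12.0 kPa.
W = nRT ln(V₂/V₁) = 0.412×8.314×310×ln(7.28) = 2110 J.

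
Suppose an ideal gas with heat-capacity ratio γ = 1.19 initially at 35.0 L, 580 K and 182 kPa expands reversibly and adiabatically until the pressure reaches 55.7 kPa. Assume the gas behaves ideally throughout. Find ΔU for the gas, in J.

n = P₁V₁/(RT₁) = 182×35.0/(8.314×580) = 1.32 mol.
Adiabatic: T₂/T₁ = (P₂/P₁)^((γ−1)/γ) ⇒ T₂ = 580×(0.306)^0.160 = 480 K; V₂ = 94.7 L.
For an ideal gas ΔU = nCvΔT with Cv = R/(γ−1) = 43.8 J/(mol·K).
ΔU = 1.32×43.8×(480−580) = -5770 J.

-5770 J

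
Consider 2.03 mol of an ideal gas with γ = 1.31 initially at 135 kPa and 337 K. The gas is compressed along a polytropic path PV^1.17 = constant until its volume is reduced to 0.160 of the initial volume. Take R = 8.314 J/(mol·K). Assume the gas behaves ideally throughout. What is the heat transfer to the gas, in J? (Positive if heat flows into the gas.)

-5520 J

V₁ = nRT₁/P₁ = 2.03×8.314×337/135 = 42.1 L.
Polytropic n=1.17: T₂ = T₁(V₁/V₂)^(n−1) = 337×(6.25)^0.17 = 460 K; P₂ = P₁(V₁/V₂)^n = 1150 kPa.
W = (P₁V₁−P₂V₂)/(n−1) = (135×42.1−1150×6.74)/0.17 = -12200 J.
ΔU = nCvΔT = 2.03×26.8×(460−337) = 6710 J.
Q = ΔU + W = -5520 J.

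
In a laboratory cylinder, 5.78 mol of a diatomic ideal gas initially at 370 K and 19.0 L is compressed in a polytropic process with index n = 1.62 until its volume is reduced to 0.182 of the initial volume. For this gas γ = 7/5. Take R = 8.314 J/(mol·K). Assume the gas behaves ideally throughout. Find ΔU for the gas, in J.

P₁ = nRT₁/V₁ = 5.78×8.314×370/19.0 = 936 kPa.
Polytropic n=1.62: T₂ = T₁(V₁/V₂)^(n−1) = 370×(5.49)^0.62 = 1060 K; P₂ = P₁(V₁/V₂)^n = 14800 kPa.
For an ideal gas ΔU = nCvΔT with Cv = (5/2)R = 20.8 J/(mol·K).
ΔU = 5.78×20.8×(1060−370) = 83400 J.

83400 J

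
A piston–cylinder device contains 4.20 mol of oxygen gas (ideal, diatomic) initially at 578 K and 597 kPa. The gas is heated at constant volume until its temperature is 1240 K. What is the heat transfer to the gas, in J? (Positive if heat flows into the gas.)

V₁ = nRT₁/P₁ = 4.20×8.314×578/597 = 33.8 L.
Isochoric: V stays 33.8 L; P/T = const ⇒ T₂ = 1240 K, P₂ = 1280 kPa.
W = 0 (no volume change).
ΔU = nCvΔT = 4.20×20.8×(1240−578) = 57800 J.
Q = ΔU = 57800 J.

57800 J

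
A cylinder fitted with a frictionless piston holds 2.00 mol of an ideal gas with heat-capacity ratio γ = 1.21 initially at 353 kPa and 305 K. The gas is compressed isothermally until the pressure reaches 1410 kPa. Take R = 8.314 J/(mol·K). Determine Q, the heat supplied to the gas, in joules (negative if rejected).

-7020 J

V₁ = nRT₁/P₁ = 2.00×8.314×305/353 = 14.4 L.
Isothermal: T stays 305 K; PV = const ⇒ V₂ = 3.60 L, P₂ = 1410 kPa.
ΔU = 0 (ideal gas, T constant).
W = nRT ln(V₂/V₁) = 2.00×8.314×305×ln(0.250) = -7020 J.
Q = ΔU + W = -7020 J.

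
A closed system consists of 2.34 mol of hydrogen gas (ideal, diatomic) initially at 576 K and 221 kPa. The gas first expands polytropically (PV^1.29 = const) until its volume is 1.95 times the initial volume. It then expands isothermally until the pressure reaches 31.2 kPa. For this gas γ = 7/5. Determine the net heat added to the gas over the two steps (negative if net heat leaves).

12000 J

V₁ = nRT₁/P₁ = 2.34×8.314×576/221 = 50.7 L.
Step 1 — Polytropic n=1.29: T₂ = T₁(V₁/V₂)^(n−1) = 576×(0.513)^0.29 = 475 K; P₂ = P₁(V₁/V₂)^n = 93.4 kPa.
W = (P₁V₁−P₂V₂)/(n−1) = (221×50.7−93.4×98.9)/0.29 = 6800 J.
ΔU = nCvΔT = 2.34×20.8×(475−576) = -4930 J.
Q = ΔU + W = 1870 J.
State after step 1: P = 93.4 kPa, V = 98.9 L, T = 475 K.
Step 2 — Isothermal: T stays 475 K; PV = const ⇒ V₂ = 296 L, P₂ = 31.2 kPa.
ΔU = 0 (ideal gas, T constant).
W = nRT ln(V₂/V₁) = 2.34×8.314×475×ln(2.99) = 10100 J.
Q = ΔU + W = 10100 J.
Net over both steps: W = 16900 J, Q = 12000 J, ΔU = -4930 J.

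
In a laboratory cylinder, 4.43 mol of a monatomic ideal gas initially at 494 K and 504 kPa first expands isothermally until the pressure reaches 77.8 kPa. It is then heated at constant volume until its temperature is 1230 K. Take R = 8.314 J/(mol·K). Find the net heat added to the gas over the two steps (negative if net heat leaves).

74700 J

V₁ = nRT₁/P₁ = 4.43×8.314×494/504 = 36.1 L.
Step 1 — Isothermal: T stays 494 K; PV = const ⇒ V₂ = 234 L, P₂ = 77.8 kPa.
ΔU = 0 (ideal gas, T constant).
W = nRT ln(V₂/V₁) = 4.43×8.314×494×ln(6.48) = 34000 J.
Q = ΔU + W = 34000 J.
State after step 1: P = 77.8 kPa, V = 234 L, T = 494 K.
Step 2 — Isochoric: V stays 234 L; P/T = const ⇒ T₂ = 1230 K, P₂ = 194 kPa.
W = 0 (no volume change).
ΔU = nCvΔT = 4.43×12.5×(1230−494) = 40700 J.
Q = ΔU = 40700 J.
Net over both steps: W = 34000 J, Q = 74700 J, ΔU = 40700 J.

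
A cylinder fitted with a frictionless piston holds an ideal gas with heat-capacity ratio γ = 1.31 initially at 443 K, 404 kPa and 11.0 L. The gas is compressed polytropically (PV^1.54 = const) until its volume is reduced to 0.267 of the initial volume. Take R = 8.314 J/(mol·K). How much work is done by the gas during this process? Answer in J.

-8560 J

n = P₁V₁/(RT₁) = 404×11.0/(8.314×443) = 1.21 mol.
Polytropic n=1.54: T₂ = T₁(V₁/V₂)^(n−1) = 443×(3.75)^0.54 = 904 K; P₂ = P₁(V₁/V₂)^n = 3090 kPa.
W = (P₁V₁−P₂V₂)/(n−1) = (404×11.0−3090×2.94)/0.54 = -8560 J.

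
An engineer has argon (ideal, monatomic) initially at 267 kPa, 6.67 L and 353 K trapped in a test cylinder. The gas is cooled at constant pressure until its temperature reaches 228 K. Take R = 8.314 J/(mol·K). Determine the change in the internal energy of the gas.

-946 J

n = P₁V₁/(RT₁) = 267×6.67/(8.314×353) = 0.607 mol.
Isobaric: P stays 267 kPa; V/T = const ⇒ T₂ = 228 K, V₂ = 4.31 L.
For an ideal gas ΔU = nCvΔT with Cv = (3/2)R = 12.5 J/(mol·K).
ΔU = 0.607×12.5×(228−353) = -946 J.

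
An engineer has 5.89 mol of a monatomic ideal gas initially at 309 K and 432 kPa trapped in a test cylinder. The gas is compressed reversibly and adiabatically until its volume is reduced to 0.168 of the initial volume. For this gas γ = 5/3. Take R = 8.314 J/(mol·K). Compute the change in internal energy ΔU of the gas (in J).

51900 J

V₁ = nRT₁/P₁ = 5.89×8.314×309/432 = 35.0 L.
Adiabatic: TV^(γ−1) = const ⇒ T₂ = 309×(5.95)^0.667 = 1010 K; PV^γ = const ⇒ P₂ = 8450 kPa.
For an ideal gas ΔU = nCvΔT with Cv = (3/2)R = 12.5 J/(mol·K).
ΔU = 5.89×12.5×(1010−309) = 51900 J.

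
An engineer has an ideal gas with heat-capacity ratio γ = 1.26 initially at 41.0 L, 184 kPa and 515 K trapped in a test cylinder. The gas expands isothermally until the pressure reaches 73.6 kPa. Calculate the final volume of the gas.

Isothermal: T stays 515 K; PV = const ⇒ V₂ = 102 L, P₂ = 73.6 kPa.

102 L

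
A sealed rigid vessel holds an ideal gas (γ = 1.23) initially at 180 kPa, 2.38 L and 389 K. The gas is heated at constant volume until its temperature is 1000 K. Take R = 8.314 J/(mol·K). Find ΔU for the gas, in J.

2930 J

n = P₁V₁/(RT₁) = 180×2.38/(8.314×389) = 0.132 mol.
Isochoric: V stays 2.38 L; P/T = const ⇒ T₂ = 1000 K, P₂ = 463 kPa.
For an ideal gas ΔU = nCvΔT with Cv = R/(γ−1) = 36.1 J/(mol·K).
ΔU = 0.132×36.1×(1000−389) = 2930 J.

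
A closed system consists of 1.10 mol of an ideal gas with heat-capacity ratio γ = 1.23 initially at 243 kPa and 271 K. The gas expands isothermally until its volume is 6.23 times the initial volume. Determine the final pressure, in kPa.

39.0 kPa

V₁ = nRT₁/P₁ = 1.10×8.314×271/243 = 10.2 L.
Isothermal: T stays 271 K; PV = const ⇒ V₂ = 63.5 L, P₂ = 39.0 kPa.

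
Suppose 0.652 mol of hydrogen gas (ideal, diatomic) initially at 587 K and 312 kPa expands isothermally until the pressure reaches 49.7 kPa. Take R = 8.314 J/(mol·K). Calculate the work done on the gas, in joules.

V₁ = nRT₁/P₁ = 0.652×8.314×587/312 = 10.2 L.
Isothermal: T stays 587 K; PV = const ⇒ V₂ = 64.0 L, P₂ = 49.7 kPa.
W = nRT ln(V₂/V₁) = 0.652×8.314×587×ln(6.28) = 5850 J.
Work done on the gas = −W_by = -5850 J.

-5850 J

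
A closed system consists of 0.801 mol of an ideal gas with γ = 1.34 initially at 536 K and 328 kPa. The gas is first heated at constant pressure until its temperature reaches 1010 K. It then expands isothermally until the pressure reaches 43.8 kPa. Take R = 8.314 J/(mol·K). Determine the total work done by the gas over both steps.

V₁ = nRT₁/P₁ = 0.801×8.314×536/328 = 10.9 L.
Step 1 — Isobaric: P stays 328 kPa; V/T = const ⇒ T₂ = 1010 K, V₂ = 20.5 L.
W = PΔV = 328×(20.5−10.9) kPa·L = 3160 J.
ΔU = nCvΔT = 0.801×24.5×(1010−536) = 9280 J.
Q = ΔU + W = nCpΔT = 12400 J.
State after step 1: P = 328 kPa, V = 20.5 L, T = 1010 K.
Step 2 — Isothermal: T stays 1010 K; PV = const ⇒ V₂ = 154 L, P₂ = 43.8 kPa.
ΔU = 0 (ideal gas, T constant).
W = nRT ln(V₂/V₁) = 0.801×8.314×1010×ln(7.49) = 13500 J.
Q = ΔU + W = 13500 J.
Net over both steps: W = 16700 J, Q = 26000 J, ΔU = 9280 J.

16700 J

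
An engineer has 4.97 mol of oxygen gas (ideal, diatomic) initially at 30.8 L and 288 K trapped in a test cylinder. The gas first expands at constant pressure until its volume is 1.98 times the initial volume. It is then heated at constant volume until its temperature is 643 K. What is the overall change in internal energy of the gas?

P₁ = nRT₁/V₁ = 4.97×8.314×288/30.8 = 386 kPa.
Step 1 — Isobaric: P stays 386 kPa; V/T = const ⇒ T₂ = 570 K, V₂ = 61.0 L.
W = PΔV = 386×(61.0−30.8) kPa·L = 11700 J.
ΔU = nCvΔT = 4.97×20.8×(570−288) = 29200 J.
Q = ΔU + W = nCpΔT = 40800 J.
State after step 1: P = 386 kPa, V = 61.0 L, T = 570 K.
Step 2 — Isochoric: V stays 61.0 L; P/T = const ⇒ T₂ = 643 K, P₂ = 436 kPa.
W = 0 (no volume change).
ΔU = nCvΔT = 4.97×20.8×(643−570) = 7520 J.
Q = ΔU = 7520 J.
Net over both steps: W = 11700 J, Q = 48300 J, ΔU = 36700 J.

36700 J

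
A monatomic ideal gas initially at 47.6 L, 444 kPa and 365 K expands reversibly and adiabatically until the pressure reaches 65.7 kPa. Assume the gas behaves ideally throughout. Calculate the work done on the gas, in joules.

n = P₁V₁/(RT₁) = 444×47.6/(8.314×365) = 6.96 mol.
Adiabatic: T₂/T₁ = (P₂/P₁)^((γ−1)/γ) ⇒ T₂ = 365×(0.148)^0.400 = 170 K; V₂ = 150 L.
ΔU = nCvΔT = 6.96×12.5×(170−365) = -16900 J.
Q = 0 for an adiabatic process, so W = −ΔU = 16900 J.
Work done on the gas = −W_by = -16900 J.

-16900 J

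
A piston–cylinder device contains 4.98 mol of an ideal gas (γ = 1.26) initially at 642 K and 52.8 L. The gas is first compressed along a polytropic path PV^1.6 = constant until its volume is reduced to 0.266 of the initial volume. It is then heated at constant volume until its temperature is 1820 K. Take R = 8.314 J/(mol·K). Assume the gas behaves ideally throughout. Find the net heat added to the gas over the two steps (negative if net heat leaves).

134000 J

P₁ = nRT₁/V₁ = 4.98×8.314×642/52.8 = 503 kPa.
Step 1 — Polytropic n=1.6: T₂ = T₁(V₁/V₂)^(n−1) = 642×(3.76)^0.60 = 1420 K; P₂ = P₁(V₁/V₂)^n = 4190 kPa.
W = (P₁V₁−P₂V₂)/(n−1) = (503×52.8−4190×14.0)/0.60 = -53800 J.
ΔU = nCvΔT = 4.98×32.0×(1420−642) = 124000 J.
Q = ΔU + W = 70300 J.
State after step 1: P = 4190 kPa, V = 14.0 L, T = 1420 K.
Step 2 — Isochoric: V stays 14.0 L; P/T = const ⇒ T₂ = 1820 K, P₂ = 5370 kPa.
W = 0 (no volume change).
ΔU = nCvΔT = 4.98×32.0×(1820−1420) = 63500 J.
Q = ΔU = 63500 J.
Net over both steps: W = -53800 J, Q = 134000 J, ΔU = 188000 J.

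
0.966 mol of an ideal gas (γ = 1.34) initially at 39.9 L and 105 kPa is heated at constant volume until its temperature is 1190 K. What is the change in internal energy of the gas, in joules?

T₁ = P₁V₁/(nR) = 105×39.9/(0.966×8.314) = 522 K.
Isochoric: V stays 39.9 L; P/T = const ⇒ T₂ = 1190 K, P₂ = 240 kPa.
For an ideal gas ΔU = nCvΔT with Cv = R/(γ−1) = 24.5 J/(mol·K).
ΔU = 0.966×24.5×(1190−522) = 15800 J.

15800 J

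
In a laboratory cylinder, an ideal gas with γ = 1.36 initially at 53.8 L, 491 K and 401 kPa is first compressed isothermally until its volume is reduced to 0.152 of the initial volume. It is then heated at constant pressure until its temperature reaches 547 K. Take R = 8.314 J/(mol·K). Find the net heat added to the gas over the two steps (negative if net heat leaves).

n = P₁V₁/(RT₁) = 401×53.8/(8.314×491) = 5.28 mol.
Step 1 — Isothermal: T stays 491 K; PV = const ⇒ V₂ = 8.18 L, P₂ = 2640 kPa.
ΔU = 0 (ideal gas, T constant).
W = nRT ln(V₂/V₁) = 5.28×8.314×491×ln(0.152) = -40600 J.
Q = ΔU + W = -40600 J.
State after step 1: P = 2640 kPa, V = 8.18 L, T = 491 K.
Step 2 — Isobaric: P stays 2640 kPa; V/T = const ⇒ T₂ = 547 K, V₂ = 9.11 L.
W = PΔV = 2640×(9.11−8.18) kPa·L = 2460 J.
ΔU = nCvΔT = 5.28×23.1×(547−491) = 6830 J.
Q = ΔU + W = nCpΔT = 9300 J.
Net over both steps: W = -38200 J, Q = -31300 J, ΔU = 6830 J.

-31300 J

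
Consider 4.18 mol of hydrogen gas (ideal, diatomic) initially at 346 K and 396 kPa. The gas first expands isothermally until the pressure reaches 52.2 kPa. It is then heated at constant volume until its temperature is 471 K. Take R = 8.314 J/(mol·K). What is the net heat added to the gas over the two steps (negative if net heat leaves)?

V₁ = nRT₁/P₁ = 4.18×8.314×346/396 = 30.4 L.
Step 1 — Isothermal: T stays 346 K; PV = const ⇒ V₂ = 230 L, P₂ = 52.2 kPa.
ΔU = 0 (ideal gas, T constant).
W = nRT ln(V₂/V₁) = 4.18×8.314×346×ln(7.59) = 24400 J.
Q = ΔU + W = 24400 J.
State after step 1: P = 52.2 kPa, V = 230 L, T = 346 K.
Step 2 — Isochoric: V stays 230 L; P/T = const ⇒ T₂ = 471 K, P₂ = 71.1 kPa.
W = 0 (no volume change).
ΔU = nCvΔT = 4.18×20.8×(471−346) = 10900 J.
Q = ΔU = 10900 J.
Net over both steps: W = 24400 J, Q = 35200 J, ΔU = 10900 J.

35200 J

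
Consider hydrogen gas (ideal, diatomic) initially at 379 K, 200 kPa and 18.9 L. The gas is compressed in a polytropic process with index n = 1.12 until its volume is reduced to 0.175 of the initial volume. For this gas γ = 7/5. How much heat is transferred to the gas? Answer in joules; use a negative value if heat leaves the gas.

-5130 J

n = P₁V₁/(RT₁) = 200×18.9/(8.314×379) = 1.20 mol.
Polytropic n=1.12: T₂ = T₁(V₁/V₂)^(n−1) = 379×(5.71)^0.12 = 467 K; P₂ = P₁(V₁/V₂)^n = 1410 kPa.
W = (P₁V₁−P₂V₂)/(n−1) = (200×18.9−1410×3.31)/0.12 = -7330 J.
ΔU = nCvΔT = 1.20×20.8×(467−379) = 2200 J.
Q = ΔU + W = -5130 J.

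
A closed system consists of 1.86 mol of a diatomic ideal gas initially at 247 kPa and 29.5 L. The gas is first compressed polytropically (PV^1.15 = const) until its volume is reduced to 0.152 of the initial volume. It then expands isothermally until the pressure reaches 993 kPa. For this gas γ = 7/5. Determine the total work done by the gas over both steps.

T₁ = P₁V₁/(nR) = 247×29.5/(1.86×8.314) = 471 K.
Step 1 — Polytropic n=1.15: T₂ = T₁(V₁/V₂)^(n−1) = 471×(6.58)^0.15 = 625 K; P₂ = P₁(V₁/V₂)^n = 2160 kPa.
W = (P₁V₁−P₂V₂)/(n−1) = (247×29.5−2160×4.48)/0.15 = -15900 J.
ΔU = nCvΔT = 1.86×20.8×(625−471) = 5950 J.
Q = ΔU + W = -9910 J.
State after step 1: P = 2160 kPa, V = 4.48 L, T = 625 K.
Step 2 — Isothermal: T stays 625 K; PV = const ⇒ V₂ = 9.73 L, P₂ = 993 kPa.
ΔU = 0 (ideal gas, T constant).
W = nRT ln(V₂/V₁) = 1.86×8.314×625×ln(2.17) = 7490 J.
Q = ΔU + W = 7490 J.
Net over both steps: W = -8370 J, Q = -2420 J, ΔU = 5950 J.

-8370 J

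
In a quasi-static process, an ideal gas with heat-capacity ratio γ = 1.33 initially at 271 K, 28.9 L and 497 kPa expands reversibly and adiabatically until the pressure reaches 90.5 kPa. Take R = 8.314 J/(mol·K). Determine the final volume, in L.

104 L

Adiabatic: T₂/T₁ = (P₂/P₁)^((γ−1)/γ) ⇒ T₂ = 271×(0.182)^0.248 = 178 K; V₂ = 104 L.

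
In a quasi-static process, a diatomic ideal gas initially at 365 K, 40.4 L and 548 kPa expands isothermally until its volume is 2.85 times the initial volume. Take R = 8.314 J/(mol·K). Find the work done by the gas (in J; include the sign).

n = P₁V₁/(RT₁) = 548×40.4/(8.314×365) = 7.30 mol.
Isothermal: T stays 365 K; PV = const ⇒ V₂ = 115 L, P₂ = 192 kPa.
W = nRT ln(V₂/V₁) = 7.30×8.314×365×ln(2.85) = 23200 J.

23200 J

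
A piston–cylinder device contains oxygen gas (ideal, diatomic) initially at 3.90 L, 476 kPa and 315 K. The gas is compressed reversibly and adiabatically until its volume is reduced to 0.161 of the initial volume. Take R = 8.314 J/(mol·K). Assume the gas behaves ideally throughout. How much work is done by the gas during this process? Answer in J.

n = P₁V₁/(RT₁) = 476×3.90/(8.314×315) = 0.709 mol.
Adiabatic: TV^(γ−1) = const ⇒ T₂ = 315×(6.21)^0.400 = 654 K; PV^γ = const ⇒ P₂ = 6140 kPa.
ΔU = nCvΔT = 0.709×20.8×(654−315) = 4990 J.
Q = 0 for an adiabatic process, so W = −ΔU = -4990 J.

-4990 J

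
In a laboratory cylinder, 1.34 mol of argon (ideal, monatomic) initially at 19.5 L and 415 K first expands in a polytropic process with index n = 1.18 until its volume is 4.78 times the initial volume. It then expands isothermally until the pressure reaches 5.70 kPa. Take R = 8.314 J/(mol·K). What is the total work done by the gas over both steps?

P₁ = nRT₁/V₁ = 1.34×8.314×415/19.5 = 237 kPa.
Step 1 — Polytropic n=1.18: T₂ = T₁(V₁/V₂)^(n−1) = 415×(0.209)^0.18 = 313 K; P₂ = P₁(V₁/V₂)^n = 37.4 kPa.
W = (P₁V₁−P₂V₂)/(n−1) = (237×19.5−37.4×93.2)/0.18 = 6300 J.
ΔU = nCvΔT = 1.34×12.5×(313−415) = -1700 J.
Q = ΔU + W = 4600 J.
State after step 1: P = 37.4 kPa, V = 93.2 L, T = 313 K.
Step 2 — Isothermal: T stays 313 K; PV = const ⇒ V₂ = 612 L, P₂ = 5.70 kPa.
ΔU = 0 (ideal gas, T constant).
W = nRT ln(V₂/V₁) = 1.34×8.314×313×ln(6.57) = 6570 J.
Q = ΔU + W = 6570 J.
Net over both steps: W = 12900 J, Q = 11200 J, ΔU = -1700 J.

12900 J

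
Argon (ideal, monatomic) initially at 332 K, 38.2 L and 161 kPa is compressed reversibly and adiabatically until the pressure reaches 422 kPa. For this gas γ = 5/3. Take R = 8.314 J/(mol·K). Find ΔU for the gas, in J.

4340 J

n = P₁V₁/(RT₁) = 161×38.2/(8.314×332) = 2.23 mol.
Adiabatic: T₂/T₁ = (P₂/P₁)^((γ−1)/γ) ⇒ T₂ = 332×(2.62)^0.400 = 488 K; V₂ = 21.4 L.
For an ideal gas ΔU = nCvΔT with Cv = (3/2)R = 12.5 J/(mol·K).
ΔU = 2.23×12.5×(488−332) = 4340 J.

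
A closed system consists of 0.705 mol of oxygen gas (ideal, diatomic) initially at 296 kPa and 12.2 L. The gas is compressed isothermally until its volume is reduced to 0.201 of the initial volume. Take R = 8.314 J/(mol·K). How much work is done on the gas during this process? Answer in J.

T₁ = P₁V₁/(nR) = 296×12.2/(0.705×8.314) = 616 K.
Isothermal: T stays 616 K; PV = const ⇒ V₂ = 2.45 L, P₂ = 1470 kPa.
W = nRT ln(V₂/V₁) = 0.705×8.314×616×ln(0.201) = -5790 J.
Work done on the gas = −W_by = 5790 J.

5790 J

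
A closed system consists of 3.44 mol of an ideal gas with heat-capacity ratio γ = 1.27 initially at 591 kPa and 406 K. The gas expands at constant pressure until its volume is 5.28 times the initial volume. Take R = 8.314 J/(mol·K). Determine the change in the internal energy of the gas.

184000 J

V₁ = nRT₁/P₁ = 3.44×8.314×406/591 = 19.6 L.
Isobaric: P stays 591 kPa; V/T = const ⇒ T₂ = 2140 K, V₂ = 104 L.
For an ideal gas ΔU = nCvΔT with Cv = R/(γ−1) = 30.8 J/(mol·K).
ΔU = 3.44×30.8×(2140−406) = 184000 J.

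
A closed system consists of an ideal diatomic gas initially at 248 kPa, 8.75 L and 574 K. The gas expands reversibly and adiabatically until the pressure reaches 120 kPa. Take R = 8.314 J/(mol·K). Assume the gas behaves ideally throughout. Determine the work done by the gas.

1020 J

n = P₁V₁/(RT₁) = 248×8.75/(8.314×574) = 0.455 mol.
Adiabatic: T₂/T₁ = (P₂/P₁)^((γ−1)/γ) ⇒ T₂ = 574×(0.484)^0.286 = 466 K; V₂ = 14.7 L.
ΔU = nCvΔT = 0.455×20.8×(466−574) = -1020 J.
Q = 0 for an adiabatic process, so W = −ΔU = 1020 J.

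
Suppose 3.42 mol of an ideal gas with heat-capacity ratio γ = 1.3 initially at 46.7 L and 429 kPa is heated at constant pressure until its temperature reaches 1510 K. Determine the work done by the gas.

22900 J

T₁ = P₁V₁/(nR) = 429×46.7/(3.42×8.314) = 705 K.
Isobaric: P stays 429 kPa; V/T = const ⇒ T₂ = 1510 K, V₂ = 100 L.
W = PΔV = 429×(100−46.7) kPa·L = 22900 J.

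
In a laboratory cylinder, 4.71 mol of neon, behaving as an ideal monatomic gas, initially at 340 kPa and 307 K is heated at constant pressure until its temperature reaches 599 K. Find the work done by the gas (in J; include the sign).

V₁ = nRT₁/P₁ = 4.71×8.314×307/340 = 35.4 L.
Isobaric: P stays 340 kPa; V/T = const ⇒ T₂ = 599 K, V₂ = 69.0 L.
W = PΔV = 340×(69.0−35.4) kPa·L = 11400 J.

11400 J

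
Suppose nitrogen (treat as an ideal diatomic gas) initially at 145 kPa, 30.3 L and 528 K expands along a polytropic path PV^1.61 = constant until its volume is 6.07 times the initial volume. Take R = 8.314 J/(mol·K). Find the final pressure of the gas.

Polytropic n=1.61: T₂ = T₁(V₁/V₂)^(n−1) = 528×(0.165)^0.61 = 176 K; P₂ = P₁(V₁/V₂)^n = 7.95 kPa.

7.95 kPa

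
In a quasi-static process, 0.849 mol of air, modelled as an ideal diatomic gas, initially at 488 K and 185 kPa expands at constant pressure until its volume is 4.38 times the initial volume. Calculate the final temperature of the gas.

V₁ = nRT₁/P₁ = 0.849×8.314×488/185 = 18.6 L.
Isobaric: P stays 185 kPa; V/T = const ⇒ T₂ = 2140 K, V₂ = 81.6 L.

2140 K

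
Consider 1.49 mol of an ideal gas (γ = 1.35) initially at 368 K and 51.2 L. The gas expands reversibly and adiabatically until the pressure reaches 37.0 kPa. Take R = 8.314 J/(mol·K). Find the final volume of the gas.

98.1 L

P₁ = nRT₁/V₁ = 1.49×8.314×368/51.2 = 89.0 kPa.
Adiabatic: T₂/T₁ = (P₂/P₁)^((γ−1)/γ) ⇒ T₂ = 368×(0.416)^0.259 = 293 K; V₂ = 98.1 L.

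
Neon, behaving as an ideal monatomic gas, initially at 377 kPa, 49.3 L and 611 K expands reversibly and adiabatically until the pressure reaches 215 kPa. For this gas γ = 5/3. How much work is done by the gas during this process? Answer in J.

n = P₁V₁/(RT₁) = 377×49.3/(8.314×611) = 3.66 mol.
Adiabatic: T₂/T₁ = (P₂/P₁)^((γ−1)/γ) ⇒ T₂ = 611×(0.570)^0.400 = 488 K; V₂ = 69.1 L.
ΔU = nCvΔT = 3.66×12.5×(488−611) = -5610 J.
Q = 0 for an adiabatic process, so W = −ΔU = 5610 J.

5610 J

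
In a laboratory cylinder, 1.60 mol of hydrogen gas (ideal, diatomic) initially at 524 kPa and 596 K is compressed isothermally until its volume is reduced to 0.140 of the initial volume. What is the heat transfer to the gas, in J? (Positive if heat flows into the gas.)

-15600 J

V₁ = nRT₁/P₁ = 1.60×8.314×596/524 = 15.1 L.
Isothermal: T stays 596 K; PV = const ⇒ V₂ = 2.12 L, P₂ = 3740 kPa.
ΔU = 0 (ideal gas, T constant).
W = nRT ln(V₂/V₁) = 1.60×8.314×596×ln(0.140) = -15600 J.
Q = ΔU + W = -15600 J.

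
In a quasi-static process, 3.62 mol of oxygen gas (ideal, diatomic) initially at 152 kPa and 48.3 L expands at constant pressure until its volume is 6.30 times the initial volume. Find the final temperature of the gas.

1540 K

T₁ = P₁V₁/(nR) = 152×48.3/(3.62×8.314) = 244 K.
Isobaric: P stays 152 kPa; V/T = const ⇒ T₂ = 1540 K, V₂ = 304 L.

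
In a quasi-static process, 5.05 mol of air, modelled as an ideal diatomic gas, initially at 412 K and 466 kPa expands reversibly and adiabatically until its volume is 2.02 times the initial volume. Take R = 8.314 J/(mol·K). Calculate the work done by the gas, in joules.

V₁ = nRT₁/P₁ = 5.05×8.314×412/466 = 37.1 L.
Adiabatic: TV^(γ−1) = const ⇒ T₂ = 412×(0.495)^0.400 = 311 K; PV^γ = const ⇒ P₂ = 174 kPa.
ΔU = nCvΔT = 5.05×20.8×(311−412) = -10600 J.
Q = 0 for an adiabatic process, so W = −ΔU = 10600 J.

10600 J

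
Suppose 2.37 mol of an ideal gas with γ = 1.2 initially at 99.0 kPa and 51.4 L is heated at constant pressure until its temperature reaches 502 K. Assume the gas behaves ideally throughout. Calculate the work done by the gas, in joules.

4800 J

T₁ = P₁V₁/(nR) = 99.0×51.4/(2.37×8.314) = 258 K.
Isobaric: P stays 99.0 kPa; V/T = const ⇒ T₂ = 502 K, V₂ = 99.9 L.
W = PΔV = 99.0×(99.9−51.4) kPa·L = 4800 J.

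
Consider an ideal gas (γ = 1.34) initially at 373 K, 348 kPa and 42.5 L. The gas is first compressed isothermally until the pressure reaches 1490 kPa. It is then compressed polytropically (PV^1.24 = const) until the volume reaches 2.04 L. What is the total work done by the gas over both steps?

-50000 J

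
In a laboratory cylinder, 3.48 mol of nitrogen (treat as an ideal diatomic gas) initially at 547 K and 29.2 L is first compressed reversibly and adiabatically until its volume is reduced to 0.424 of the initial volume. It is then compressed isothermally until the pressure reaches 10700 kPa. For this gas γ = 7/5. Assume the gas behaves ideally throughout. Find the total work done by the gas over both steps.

-55900 J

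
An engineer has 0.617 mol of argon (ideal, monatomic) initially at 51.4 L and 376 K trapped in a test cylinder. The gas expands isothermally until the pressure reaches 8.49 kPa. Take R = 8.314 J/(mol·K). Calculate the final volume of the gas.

227 L

P₁ = nRT₁/V₁ = 0.617×8.314×376/51.4 = 37.5 kPa.
Isothermal: T stays 376 K; PV = const ⇒ V₂ = 227 L, P₂ = 8.49 kPa.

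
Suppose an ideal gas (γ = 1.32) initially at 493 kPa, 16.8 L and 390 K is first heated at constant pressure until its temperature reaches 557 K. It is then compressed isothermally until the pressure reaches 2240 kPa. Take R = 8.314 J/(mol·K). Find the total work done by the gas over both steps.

-14400 J

n = P₁V₁/(RT₁) = 493×16.8/(8.314×390) = 2.55 mol.
Step 1 — Isobaric: P stays 493 kPa; V/T = const ⇒ T₂ = 557 K, V₂ = 24.0 L.
W = PΔV = 493×(24.0−16.8) kPa·L = 3550 J.
ΔU = nCvΔT = 2.55×26.0×(557−390) = 11100 J.
Q = ΔU + W = nCpΔT = 14600 J.
State after step 1: P = 493 kPa, V = 24.0 L, T = 557 K.
Step 2 — Isothermal: T stays 557 K; PV = const ⇒ V₂ = 5.28 L, P₂ = 2240 kPa.
ΔU = 0 (ideal gas, T constant).
W = nRT ln(V₂/V₁) = 2.55×8.314×557×ln(0.220) = -17900 J.
Q = ΔU + W = -17900 J.
Net over both steps: W = -14400 J, Q = -3280 J, ΔU = 11100 J.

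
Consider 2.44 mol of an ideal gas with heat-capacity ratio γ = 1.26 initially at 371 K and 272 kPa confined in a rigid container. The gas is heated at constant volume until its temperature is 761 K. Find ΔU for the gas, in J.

V₁ = nRT₁/P₁ = 2.44×8.314×371/272 = 27.7 L.
Isochoric: V stays 27.7 L; P/T = const ⇒ T₂ = 761 K, P₂ = 558 kPa.
For an ideal gas ΔU = nCvΔT with Cv = R/(γ−1) = 32.0 J/(mol·K).
ΔU = 2.44×32.0×(761−371) = 30400 J.

30400 J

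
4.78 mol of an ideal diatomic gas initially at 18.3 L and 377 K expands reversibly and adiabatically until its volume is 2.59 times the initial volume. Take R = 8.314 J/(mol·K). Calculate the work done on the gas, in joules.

-11900 J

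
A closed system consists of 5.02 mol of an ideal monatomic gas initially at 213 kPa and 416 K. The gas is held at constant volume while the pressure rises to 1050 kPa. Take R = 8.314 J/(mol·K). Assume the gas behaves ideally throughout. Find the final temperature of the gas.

2050 K

V₁ = nRT₁/P₁ = 5.02×8.314×416/213 = 81.5 L.
Isochoric: V stays 81.5 L; P/T = const ⇒ T₂ = 2050 K, P₂ = 1050 kPa.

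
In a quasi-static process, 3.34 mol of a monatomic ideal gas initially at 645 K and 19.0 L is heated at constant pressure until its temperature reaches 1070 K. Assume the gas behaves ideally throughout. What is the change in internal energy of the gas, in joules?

P₁ = nRT₁/V₁ = 3.34×8.314×645/19.0 = 943 kPa.
Isobaric: P stays 943 kPa; V/T = const ⇒ T₂ = 1070 K, V₂ = 31.5 L.
For an ideal gas ΔU = nCvΔT with Cv = (3/2)R = 12.5 J/(mol·K).
ΔU = 3.34×12.5×(1070−645) = 17700 J.

17700 J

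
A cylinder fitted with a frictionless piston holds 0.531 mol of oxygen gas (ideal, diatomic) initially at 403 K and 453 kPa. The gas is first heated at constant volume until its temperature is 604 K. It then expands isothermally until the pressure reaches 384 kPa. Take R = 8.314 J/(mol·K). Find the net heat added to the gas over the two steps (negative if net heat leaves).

3740 J

V₁ = nRT₁/P₁ = 0.531×8.314×403/453 = 3.93 L.
Step 1 — Isochoric: V stays 3.93 L; P/T = const ⇒ T₂ = 604 K, P₂ = 679 kPa.
W = 0 (no volume change).
ΔU = nCvΔT = 0.531×20.8×(604−403) = 2220 J.
Q = ΔU = 2220 J.
State after step 1: P = 679 kPa, V = 3.93 L, T = 604 K.
Step 2 — Isothermal: T stays 604 K; PV = const ⇒ V₂ = 6.94 L, P₂ = 384 kPa.
ΔU = 0 (ideal gas, T constant).
W = nRT ln(V₂/V₁) = 0.531×8.314×604×ln(1.77) = 1520 J.
Q = ΔU + W = 1520 J.
Net over both steps: W = 1520 J, Q = 3740 J, ΔU = 2220 J.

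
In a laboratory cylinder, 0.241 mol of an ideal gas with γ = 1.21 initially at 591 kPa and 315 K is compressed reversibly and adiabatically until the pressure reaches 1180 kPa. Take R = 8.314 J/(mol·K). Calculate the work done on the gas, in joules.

V₁ = nRT₁/P₁ = 0.241×8.314×315/591 = 1.07 L.
Adiabatic: T₂/T₁ = (P₂/P₁)^((γ−1)/γ) ⇒ T₂ = 315×(2.00)^0.174 = 355 K; V₂ = 0.603 L.
ΔU = nCvΔT = 0.241×39.6×(355−315) = 383 J.
Q = 0 for an adiabatic process, so W = −ΔU = -383 J.
Work done on the gas = −W_by = 383 J.

383 J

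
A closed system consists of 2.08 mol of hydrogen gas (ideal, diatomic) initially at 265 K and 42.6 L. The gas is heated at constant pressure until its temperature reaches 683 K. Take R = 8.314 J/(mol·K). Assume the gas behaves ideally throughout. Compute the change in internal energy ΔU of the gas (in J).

P₁ = nRT₁/V₁ = 2.08×8.314×265/42.6 = 108 kPa.
Isobaric: P stays 108 kPa; V/T = const ⇒ T₂ = 683 K, V₂ = 110 L.
For an ideal gas ΔU = nCvΔT with Cv = (5/2)R = 20.8 J/(mol·K).
ΔU = 2.08×20.8×(683−265) = 18100 J.

18100 J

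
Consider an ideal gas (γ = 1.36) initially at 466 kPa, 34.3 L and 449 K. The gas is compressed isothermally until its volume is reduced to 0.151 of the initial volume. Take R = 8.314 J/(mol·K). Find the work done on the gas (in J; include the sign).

30200 J

n = P₁V₁/(RT₁) = 466×34.3/(8.314×449) = 4.28 mol.
Isothermal: T stays 449 K; PV = const ⇒ V₂ = 5.18 L, P₂ = 3090 kPa.
W = nRT ln(V₂/V₁) = 4.28×8.314×449×ln(0.151) = -30200 J.
Work done on the gas = −W_by = 30200 J.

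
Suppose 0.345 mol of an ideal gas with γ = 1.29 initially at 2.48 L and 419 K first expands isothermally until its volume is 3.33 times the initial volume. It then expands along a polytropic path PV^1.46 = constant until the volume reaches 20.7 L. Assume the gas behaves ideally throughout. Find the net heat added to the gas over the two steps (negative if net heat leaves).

918 J

P₁ = nRT₁/V₁ = 0.345×8.314×419/2.48 = 485 kPa.
Step 1 — Isothermal: T stays 419 K; PV = const ⇒ V₂ = 8.26 L, P₂ = 146 kPa.
ΔU = 0 (ideal gas, T constant).
W = nRT ln(V₂/V₁) = 0.345×8.314×419×ln(3.33) = 1450 J.
Q = ΔU + W = 1450 J.
State after step 1: P = 146 kPa, V = 8.26 L, T = 419 K.
Step 2 — Polytropic n=1.46: T₂ = T₁(V₁/V₂)^(n−1) = 419×(0.399)^0.46 = 275 K; P₂ = P₁(V₁/V₂)^n = 38.0 kPa.
W = (P₁V₁−P₂V₂)/(n−1) = (146×8.26−38.0×20.7)/0.46 = 901 J.
ΔU = nCvΔT = 0.345×28.7×(275−419) = -1430 J.
Q = ΔU + W = -528 J.
Net over both steps: W = 2350 J, Q = 918 J, ΔU = -1430 J.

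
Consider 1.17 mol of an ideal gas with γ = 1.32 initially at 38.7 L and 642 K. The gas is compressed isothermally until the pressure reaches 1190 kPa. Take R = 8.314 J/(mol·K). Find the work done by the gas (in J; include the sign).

-12500 J

P₁ = nRT₁/V₁ = 1.17×8.314×642/38.7 = 161 kPa.
Isothermal: T stays 642 K; PV = const ⇒ V₂ = 5.25 L, P₂ = 1190 kPa.
W = nRT ln(V₂/V₁) = 1.17×8.314×642×ln(0.136) = -12500 J.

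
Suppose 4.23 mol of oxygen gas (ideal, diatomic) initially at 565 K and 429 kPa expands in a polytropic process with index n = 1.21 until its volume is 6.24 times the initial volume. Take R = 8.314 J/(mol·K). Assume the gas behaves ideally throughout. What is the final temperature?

385 K

V₁ = nRT₁/P₁ = 4.23×8.314×565/429 = 46.3 L.
Polytropic n=1.21: T₂ = T₁(V₁/V₂)^(n−1) = 565×(0.160)^0.21 = 385 K; P₂ = P₁(V₁/V₂)^n = 46.8 kPa.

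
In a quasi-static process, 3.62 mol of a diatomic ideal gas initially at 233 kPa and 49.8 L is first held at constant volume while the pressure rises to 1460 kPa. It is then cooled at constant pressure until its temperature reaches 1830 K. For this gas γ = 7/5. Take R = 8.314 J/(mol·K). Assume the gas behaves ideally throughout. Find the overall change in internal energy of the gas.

109000 J

T₁ = P₁V₁/(nR) = 233×49.8/(3.62×8.314) = 386 K.
Step 1 — Isochoric: V stays 49.8 L; P/T = const ⇒ T₂ = 2420 K, P₂ = 1460 kPa.
W = 0 (no volume change).
ΔU = nCvΔT = 3.62×20.8×(2420−386) = 153000 J.
Q = ΔU = 153000 J.
State after step 1: P = 1460 kPa, V = 49.8 L, T = 2420 K.
Step 2 — Isobaric: P stays 1460 kPa; V/T = const ⇒ T₂ = 1830 K, V₂ = 37.7 L.
W = PΔV = 1460×(37.7−49.8) kPa·L = -17600 J.
ΔU = nCvΔT = 3.62×20.8×(1830−2420) = -44100 J.
Q = ΔU + W = nCpΔT = -61700 J.
Net over both steps: W = -17600 J, Q = 91100 J, ΔU = 109000 J.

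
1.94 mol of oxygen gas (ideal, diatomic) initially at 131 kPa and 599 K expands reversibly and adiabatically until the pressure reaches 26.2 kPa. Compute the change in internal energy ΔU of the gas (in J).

V₁ = nRT₁/P₁ = 1.94×8.314×599/131 = 73.8 L.
Adiabatic: T₂/T₁ = (P₂/P₁)^((γ−1)/γ) ⇒ T₂ = 599×(0.200)^0.286 = 378 K; V₂ = 233 L.
For an ideal gas ΔU = nCvΔT with Cv = (5/2)R = 20.8 J/(mol·K).
ΔU = 1.94×20.8×(378−599) = -8900 J.

-8900 J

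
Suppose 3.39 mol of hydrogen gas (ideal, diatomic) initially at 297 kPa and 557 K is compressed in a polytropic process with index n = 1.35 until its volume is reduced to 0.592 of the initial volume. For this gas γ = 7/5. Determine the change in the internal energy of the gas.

V₁ = nRT₁/P₁ = 3.39×8.314×557/297 = 52.9 L.
Polytropic n=1.35: T₂ = T₁(V₁/V₂)^(n−1) = 557×(1.69)^0.35 = 669 K; P₂ = P₁(V₁/V₂)^n = 603 kPa.
For an ideal gas ΔU = nCvΔT with Cv = (5/2)R = 20.8 J/(mol·K).
ΔU = 3.39×20.8×(669−557) = 7900 J.

7900 J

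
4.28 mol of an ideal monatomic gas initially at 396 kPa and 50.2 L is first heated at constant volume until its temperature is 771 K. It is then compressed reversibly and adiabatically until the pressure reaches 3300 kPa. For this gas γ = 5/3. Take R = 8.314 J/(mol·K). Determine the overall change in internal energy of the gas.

54700 J

T₁ = P₁V₁/(nR) = 396×50.2/(4.28×8.314) = 559 K.
Step 1 — Isochoric: V stays 50.2 L; P/T = const ⇒ T₂ = 771 K, P₂ = 547 kPa.
W = 0 (no volume change).
ΔU = nCvΔT = 4.28×12.5×(771−559) = 11300 J.
Q = ΔU = 11300 J.
State after step 1: P = 547 kPa, V = 50.2 L, T = 771 K.
Step 2 — Adiabatic: T₂/T₁ = (P₂/P₁)^((γ−1)/γ) ⇒ T₂ = 771×(6.04)^0.400 = 1580 K; V₂ = 17.1 L.
ΔU = nCvΔT = 4.28×12.5×(1580−771) = 43300 J.
Q = 0 for an adiabatic process, so W = −ΔU = -43300 J.
Net over both steps: W = -43300 J, Q = 11300 J, ΔU = 54700 J.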